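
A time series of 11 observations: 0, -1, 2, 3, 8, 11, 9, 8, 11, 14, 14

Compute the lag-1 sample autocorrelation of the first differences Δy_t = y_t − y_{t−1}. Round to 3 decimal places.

First differences Δy: -1, 3, 1, 5, 3, -2, -1, 3, 3, 0
Mean of differences = 1.4000
Numerator Σ(Δy_t−Δȳ)(Δy_{t+1}−Δȳ) = -0.9600
Denominator Σ(Δy_t−Δȳ)² = 48.4000
r_1(Δy) = -0.9600 / 48.4000 = -0.020

-0.020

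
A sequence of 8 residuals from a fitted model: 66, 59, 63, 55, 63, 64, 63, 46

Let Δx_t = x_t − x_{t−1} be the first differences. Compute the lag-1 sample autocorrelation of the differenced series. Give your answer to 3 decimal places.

-0.227

First differences Δx: -7, 4, -8, 8, 1, -1, -17
Mean of differences = -2.8571
Numerator Σ(Δx_t−Δx̄)(Δx_{t+1}−Δx̄) = -96.7347
Denominator Σ(Δx_t−Δx̄)² = 426.8571
r_1(Δx) = -96.7347 / 426.8571 = -0.227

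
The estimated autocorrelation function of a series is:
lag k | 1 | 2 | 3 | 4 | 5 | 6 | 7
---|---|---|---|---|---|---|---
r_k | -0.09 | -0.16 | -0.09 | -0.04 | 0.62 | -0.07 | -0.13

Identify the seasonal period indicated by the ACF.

5

The largest autocorrelation is r_5 = 0.62; the remaining lags stay at or below -0.04.
The dominant spike at lag 5 indicates a seasonal period of 5.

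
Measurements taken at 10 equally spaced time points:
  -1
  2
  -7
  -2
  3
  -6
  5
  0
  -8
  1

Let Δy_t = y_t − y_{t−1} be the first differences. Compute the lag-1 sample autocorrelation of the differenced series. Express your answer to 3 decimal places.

-0.539

First differences Δy: 3, -9, 5, 5, -9, 11, -5, -8, 9
Mean of differences = 0.2222
Numerator Σ(Δy_t−Δȳ)(Δy_{t+1}−Δȳ) = -275.8272
Denominator Σ(Δy_t−Δȳ)² = 511.5556
r_1(Δy) = -275.8272 / 511.5556 = -0.539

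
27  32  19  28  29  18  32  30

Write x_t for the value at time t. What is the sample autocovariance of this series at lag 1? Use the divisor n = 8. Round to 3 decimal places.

Mean x̄ = (27 + 32 + 19 + 28 + 29 + 18 + 32 + 30)/8 = 26.8750
Σ_{t=1}^{7}(x_t−x̄)(x_{t+1}−x̄) = -94.5156
γ_1 = -94.5156 / 8 = -11.814

-11.814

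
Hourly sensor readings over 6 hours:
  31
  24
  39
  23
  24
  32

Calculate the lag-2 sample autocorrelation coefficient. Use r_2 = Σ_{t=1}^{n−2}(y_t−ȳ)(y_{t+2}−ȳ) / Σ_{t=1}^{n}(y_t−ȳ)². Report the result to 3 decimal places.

Mean ȳ = (31 + 24 + 39 + 23 + 24 + 32)/6 = 28.8333
Deviations from mean: 2.1667, -4.8333, 10.1667, -5.8333, -4.8333, 3.1667
Numerator Σ_{t=1}^{4}(y_t−ȳ)(y_{t+2}−ȳ) = -17.3889
Denominator Σ(y_t−ȳ)² = 198.8333
r_2 = -17.3889 / 198.8333 = -0.087

-0.087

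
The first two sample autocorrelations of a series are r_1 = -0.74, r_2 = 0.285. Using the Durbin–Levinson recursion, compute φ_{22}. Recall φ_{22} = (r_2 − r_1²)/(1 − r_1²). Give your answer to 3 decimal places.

-0.580

φ_{22} = (r_2 − r_1²) / (1 − r_1²)
r_1² = (-0.74)² = 0.5476
Numerator = 0.285 − 0.5476 = -0.2626; denominator = 1 − 0.5476 = 0.4524
φ_{22} = -0.2626 / 0.4524 = -0.580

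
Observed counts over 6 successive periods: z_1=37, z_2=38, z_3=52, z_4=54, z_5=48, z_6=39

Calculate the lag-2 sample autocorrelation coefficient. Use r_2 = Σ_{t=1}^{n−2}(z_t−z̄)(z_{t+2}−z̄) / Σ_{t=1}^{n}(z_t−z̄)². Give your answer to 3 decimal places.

-0.511

Mean z̄ = (37 + 38 + 52 + 54 + 48 + 39)/6 = 44.6667
Deviations from mean: -7.6667, -6.6667, 7.3333, 9.3333, 3.3333, -5.6667
Σ(z_t−z̄)(z_{t+2}−z̄) = (-56.2222) + (-62.2222) + (24.4444) + (-52.8889) = -146.8889
Denominator Σ(z_t−z̄)² = 287.3333
r_2 = -146.8889 / 287.3333 = -0.511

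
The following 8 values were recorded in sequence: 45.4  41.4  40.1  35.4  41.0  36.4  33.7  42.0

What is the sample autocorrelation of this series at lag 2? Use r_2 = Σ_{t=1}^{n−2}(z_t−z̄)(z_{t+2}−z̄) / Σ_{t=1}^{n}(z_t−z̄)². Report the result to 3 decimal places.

Mean z̄ = (45.4 + 41.4 + 40.1 + 35.4 + 41.0 + 36.4 + 33.7 + 42.0)/8 = 39.4250
Σ(z_t−z̄)(z_{t+2}−z̄) = (4.0331) + (-7.9494) + (1.0631) + (12.1756) + (-9.0169) + (-7.7894) = -7.4838
Denominator Σ(z_t−z̄)² = 107.2950
r_2 = -7.4838 / 107.2950 = -0.070

-0.070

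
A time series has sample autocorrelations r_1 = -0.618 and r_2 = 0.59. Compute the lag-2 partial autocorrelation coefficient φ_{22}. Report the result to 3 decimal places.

φ_{22} = (r_2 − r_1²) / (1 − r_1²)
r_1² = (-0.618)² = 0.381924
Numerator = 0.59 − 0.3819 = 0.2081; denominator = 1 − 0.3819 = 0.6181
φ_{22} = 0.2081 / 0.6181 = 0.337

0.337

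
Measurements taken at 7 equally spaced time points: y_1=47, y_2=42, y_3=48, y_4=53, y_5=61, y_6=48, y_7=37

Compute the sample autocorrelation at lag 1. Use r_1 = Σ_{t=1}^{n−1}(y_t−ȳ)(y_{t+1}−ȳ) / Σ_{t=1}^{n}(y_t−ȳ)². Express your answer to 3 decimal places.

0.202

Mean ȳ = (47 + 42 + 48 + 53 + 61 + 48 + 37)/7 = 48.0000
Deviations from mean: -1.0000, -6.0000, 0.0000, 5.0000, 13.0000, 0.0000, -11.0000
Σ(y_t−ȳ)(y_{t+1}−ȳ) = (6.0000) + (0.0000) + (0.0000) + (65.0000) + (0.0000) + (0.0000) = 71.0000
Denominator Σ(y_t−ȳ)² = 352.0000
r_1 = 71.0000 / 352.0000 = 0.202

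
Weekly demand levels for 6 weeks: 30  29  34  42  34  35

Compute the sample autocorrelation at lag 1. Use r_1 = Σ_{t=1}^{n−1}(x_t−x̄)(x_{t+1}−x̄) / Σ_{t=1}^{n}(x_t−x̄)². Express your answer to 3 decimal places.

0.189

Mean x̄ = (30 + 29 + 34 + 42 + 34 + 35)/6 = 34.0000
Deviations from mean: -4.0000, -5.0000, 0.0000, 8.0000, 0.0000, 1.0000
Σ(x_t−x̄)(x_{t+1}−x̄) = (20.0000) + (0.0000) + (0.0000) + (0.0000) + (0.0000) = 20.0000
Denominator Σ(x_t−x̄)² = 106.0000
r_1 = 20.0000 / 106.0000 = 0.189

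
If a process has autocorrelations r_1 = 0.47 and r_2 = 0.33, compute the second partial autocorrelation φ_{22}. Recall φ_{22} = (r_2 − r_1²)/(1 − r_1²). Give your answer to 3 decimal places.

0.140

φ_{22} = (r_2 − r_1²) / (1 − r_1²)
r_1² = (0.47)² = 0.2209
Numerator = 0.33 − 0.2209 = 0.1091; denominator = 1 − 0.2209 = 0.7791
φ_{22} = 0.1091 / 0.7791 = 0.140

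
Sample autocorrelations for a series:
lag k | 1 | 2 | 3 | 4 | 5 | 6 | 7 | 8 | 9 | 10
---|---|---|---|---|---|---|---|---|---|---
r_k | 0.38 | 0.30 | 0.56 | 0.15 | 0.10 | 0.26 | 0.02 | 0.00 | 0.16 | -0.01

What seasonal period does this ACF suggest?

3

The largest autocorrelation is r_3 = 0.56; the remaining lags stay at or below 0.38. The elevated value at lag 1 (0.38), dropping to 0.30 at lag 2, reflects decaying short-term dependence rather than seasonality.
The dominant spike at lag 3 indicates a seasonal period of 3.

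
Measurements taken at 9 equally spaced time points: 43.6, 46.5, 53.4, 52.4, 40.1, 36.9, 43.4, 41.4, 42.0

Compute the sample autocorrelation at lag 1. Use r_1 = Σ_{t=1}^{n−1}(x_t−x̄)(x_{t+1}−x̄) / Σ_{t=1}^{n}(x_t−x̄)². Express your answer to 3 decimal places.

Mean x̄ = (43.6 + 46.5 + 53.4 + 52.4 + 40.1 + 36.9 + 43.4 + 41.4 + 42.0)/9 = 44.4111
Numerator Σ_{t=1}^{8}(x_t−x̄)(x_{t+1}−x̄) = 104.7332
Denominator Σ(x_t−x̄)² = 240.5489
r_1 = 104.7332 / 240.5489 = 0.435

0.435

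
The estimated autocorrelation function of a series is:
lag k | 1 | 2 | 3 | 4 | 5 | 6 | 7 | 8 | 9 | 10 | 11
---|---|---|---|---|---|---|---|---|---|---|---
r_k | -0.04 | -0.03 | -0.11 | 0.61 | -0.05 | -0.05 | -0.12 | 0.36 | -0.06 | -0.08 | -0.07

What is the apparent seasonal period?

4

The largest autocorrelation is r_4 = 0.61, with a weaker echo at lag 8 (0.36); the remaining lags stay at or below -0.03.
The dominant spike at lag 4 indicates a seasonal period of 4.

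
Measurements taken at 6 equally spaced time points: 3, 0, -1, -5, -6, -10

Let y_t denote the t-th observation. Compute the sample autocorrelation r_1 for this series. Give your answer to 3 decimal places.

Mean ȳ = (3 + 0 − 1 − 5 − 6 − 10)/6 = -3.1667
Deviations from mean: 6.1667, 3.1667, 2.1667, -1.8333, -2.8333, -6.8333
Σ(y_t−ȳ)(y_{t+1}−ȳ) = (19.5278) + (6.8611) + (-3.9722) + (5.1944) + (19.3611) = 46.9722
Denominator Σ(y_t−ȳ)² = 110.8333
r_1 = 46.9722 / 110.8333 = 0.424

0.424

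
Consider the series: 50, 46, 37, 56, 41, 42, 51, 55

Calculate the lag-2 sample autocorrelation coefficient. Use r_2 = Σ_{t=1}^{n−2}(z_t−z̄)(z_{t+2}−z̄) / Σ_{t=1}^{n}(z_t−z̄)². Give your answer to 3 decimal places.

Mean z̄ = (50 + 46 + 37 + 56 + 41 + 42 + 51 + 55)/8 = 47.2500
Numerator Σ_{t=1}^{6}(z_t−z̄)(z_{t+2}−z̄) = -85.1250
Denominator Σ(z_t−z̄)² = 331.5000
r_2 = -85.1250 / 331.5000 = -0.257

-0.257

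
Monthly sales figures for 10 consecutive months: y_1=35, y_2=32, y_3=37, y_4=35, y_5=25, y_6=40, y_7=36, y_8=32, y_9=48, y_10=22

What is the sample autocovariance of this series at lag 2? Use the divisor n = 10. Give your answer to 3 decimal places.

Mean ȳ = (35 + 32 + 37 + 35 + 25 + 40 + 36 + 32 + 48 + 22)/10 = 34.2000
Σ_{t=1}^{8}(y_t−ȳ)(y_{t+2}−ȳ) = 1.7200
γ_2 = 1.7200 / 10 = 0.172

0.172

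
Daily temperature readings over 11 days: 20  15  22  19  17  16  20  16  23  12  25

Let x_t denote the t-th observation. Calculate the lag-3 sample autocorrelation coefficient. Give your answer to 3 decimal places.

-0.235

Mean x̄ = (20 + 15 + 22 + 19 + 17 + 16 + 20 + 16 + 23 + 12 + 25)/11 = 18.6364
Numerator Σ_{t=1}^{8}(x_t−x̄)(x_{t+3}−x̄) = -34.9421
Denominator Σ(x_t−x̄)² = 148.5455
r_3 = -34.9421 / 148.5455 = -0.235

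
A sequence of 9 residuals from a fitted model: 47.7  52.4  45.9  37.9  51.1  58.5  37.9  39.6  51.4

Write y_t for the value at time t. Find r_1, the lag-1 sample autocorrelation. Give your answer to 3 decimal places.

-0.125

Mean ȳ = (47.7 + 52.4 + 45.9 + 37.9 + 51.1 + 58.5 + 37.9 + 39.6 + 51.4)/9 = 46.9333
Numerator Σ_{t=1}^{8}(y_t−ȳ)(y_{t+1}−ȳ) = -52.5644
Denominator Σ(y_t−ȳ)² = 419.6200
r_1 = -52.5644 / 419.6200 = -0.125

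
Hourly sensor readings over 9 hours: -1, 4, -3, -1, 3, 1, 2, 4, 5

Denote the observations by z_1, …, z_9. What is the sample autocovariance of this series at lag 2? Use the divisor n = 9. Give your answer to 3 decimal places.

Mean z̄ = (-1 + 4 − 3 − 1 + 3 + 1 + 2 + 4 + 5)/9 = 1.5556
Σ_{t=1}^{7}(z_t−z̄)(z_{t+2}−z̄) = 1.0494
γ_2 = 1.0494 / 9 = 0.117

0.117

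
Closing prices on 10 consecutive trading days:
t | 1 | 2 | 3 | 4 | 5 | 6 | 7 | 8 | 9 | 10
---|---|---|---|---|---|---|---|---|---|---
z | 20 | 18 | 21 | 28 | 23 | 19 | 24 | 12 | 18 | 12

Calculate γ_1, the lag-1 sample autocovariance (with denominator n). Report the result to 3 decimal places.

Mean z̄ = (20 + 18 + 21 + 28 + 23 + 19 + 24 + 12 + 18 + 12)/10 = 19.5000
Σ_{t=1}^{9}(z_t−z̄)(z_{t+1}−z̄) = 24.2500
γ_1 = 24.2500 / 10 = 2.425

2.425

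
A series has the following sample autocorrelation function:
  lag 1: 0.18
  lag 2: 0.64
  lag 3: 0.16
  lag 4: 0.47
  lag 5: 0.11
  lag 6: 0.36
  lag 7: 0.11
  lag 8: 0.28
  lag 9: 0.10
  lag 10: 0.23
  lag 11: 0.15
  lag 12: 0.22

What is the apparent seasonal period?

The largest autocorrelation is r_2 = 0.64, with weaker echoes at lags 4 (0.47), 6 (0.36), 8 (0.28), 10 (0.23) and 12 (0.22); the remaining lags stay at or below 0.18.
The dominant spike at lag 2 indicates a seasonal period of 2.

2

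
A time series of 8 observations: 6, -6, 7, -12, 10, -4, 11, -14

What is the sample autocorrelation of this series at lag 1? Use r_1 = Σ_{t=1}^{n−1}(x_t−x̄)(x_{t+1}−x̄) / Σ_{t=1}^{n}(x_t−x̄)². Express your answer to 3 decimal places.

-0.743

Mean x̄ = (6 − 6 + 7 − 12 + 10 − 4 + 11 − 14)/8 = -0.2500
Numerator Σ_{t=1}^{7}(x_t−x̄)(x_{t+1}−x̄) = -518.5625
Denominator Σ(x_t−x̄)² = 697.5000
r_1 = -518.5625 / 697.5000 = -0.743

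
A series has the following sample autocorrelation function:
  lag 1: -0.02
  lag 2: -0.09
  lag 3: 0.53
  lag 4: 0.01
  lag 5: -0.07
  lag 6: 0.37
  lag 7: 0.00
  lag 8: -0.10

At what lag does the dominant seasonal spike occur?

The largest autocorrelation is r_3 = 0.53, with a weaker echo at lag 6 (0.37); the remaining lags stay at or below 0.01.
The dominant spike at lag 3 indicates a seasonal period of 3.

3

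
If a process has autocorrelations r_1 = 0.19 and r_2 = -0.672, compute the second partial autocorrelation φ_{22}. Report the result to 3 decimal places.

φ_{22} = (r_2 − r_1²) / (1 − r_1²)
r_1² = (0.19)² = 0.0361
Numerator = -0.672 − 0.0361 = -0.7081; denominator = 1 − 0.0361 = 0.9639
φ_{22} = -0.7081 / 0.9639 = -0.735

-0.735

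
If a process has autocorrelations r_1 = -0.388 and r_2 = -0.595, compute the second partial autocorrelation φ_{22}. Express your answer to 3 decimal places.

φ_{22} = (r_2 − r_1²) / (1 − r_1²)
r_1² = (-0.388)² = 0.150544
Numerator = -0.595 − 0.1505 = -0.7455; denominator = 1 − 0.1505 = 0.8495
φ_{22} = -0.7455 / 0.8495 = -0.878

-0.878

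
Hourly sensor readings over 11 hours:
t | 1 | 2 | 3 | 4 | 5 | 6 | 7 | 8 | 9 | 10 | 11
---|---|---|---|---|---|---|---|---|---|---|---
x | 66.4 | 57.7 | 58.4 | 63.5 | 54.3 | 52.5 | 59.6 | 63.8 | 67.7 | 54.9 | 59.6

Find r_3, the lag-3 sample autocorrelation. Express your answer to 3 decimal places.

Mean x̄ = (66.4 + 57.7 + 58.4 + 63.5 + 54.3 + 52.5 + 59.6 + 63.8 + 67.7 + 54.9 + 59.6)/11 = 59.8545
Numerator Σ_{t=1}^{8}(x_t−x̄)(x_{t+3}−x̄) = -33.7598
Denominator Σ(x_t−x̄)² = 249.6273
r_3 = -33.7598 / 249.6273 = -0.135

-0.135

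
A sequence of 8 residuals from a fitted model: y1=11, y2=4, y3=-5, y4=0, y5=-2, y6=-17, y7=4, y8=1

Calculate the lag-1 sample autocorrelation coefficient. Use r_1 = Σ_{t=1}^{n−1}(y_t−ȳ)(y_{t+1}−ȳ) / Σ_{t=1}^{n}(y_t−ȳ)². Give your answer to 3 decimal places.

-0.030

Mean ȳ = (11 + 4 − 5 + 0 − 2 − 17 + 4 + 1)/8 = -0.5000
Deviations from mean: 11.5000, 4.5000, -4.5000, 0.5000, -1.5000, -16.5000, 4.5000, 1.5000
Σ(y_t−ȳ)(y_{t+1}−ȳ) = (51.7500) + (-20.2500) + (-2.2500) + (-0.7500) + (24.7500) + (-74.2500) + (6.7500) = -14.2500
Denominator Σ(y_t−ȳ)² = 470.0000
r_1 = -14.2500 / 470.0000 = -0.030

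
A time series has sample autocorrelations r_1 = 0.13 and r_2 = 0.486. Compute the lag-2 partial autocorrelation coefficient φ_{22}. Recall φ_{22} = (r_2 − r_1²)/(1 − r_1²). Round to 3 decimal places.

φ_{22} = (r_2 − r_1²) / (1 − r_1²)
r_1² = (0.13)² = 0.0169
Numerator = 0.486 − 0.0169 = 0.4691; denominator = 1 − 0.0169 = 0.9831
φ_{22} = 0.4691 / 0.9831 = 0.477

0.477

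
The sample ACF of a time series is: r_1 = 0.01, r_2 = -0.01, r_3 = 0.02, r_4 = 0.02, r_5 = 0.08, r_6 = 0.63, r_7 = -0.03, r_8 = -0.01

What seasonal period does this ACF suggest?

The largest autocorrelation is r_6 = 0.63; the remaining lags stay at or below 0.08.
The dominant spike at lag 6 indicates a seasonal period of 6.

6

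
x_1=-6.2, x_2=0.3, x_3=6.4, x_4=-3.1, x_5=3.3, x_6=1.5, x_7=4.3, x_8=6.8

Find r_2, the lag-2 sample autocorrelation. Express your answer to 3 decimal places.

Mean x̄ = (-6.2 + 0.3 + 6.4 − 3.1 + 3.3 + 1.5 + 4.3 + 6.8)/8 = 1.6625
Σ(x_t−x̄)(x_{t+2}−x̄) = (-37.2486) + (6.4889) + (7.7577) + (0.7739) + (4.3189) + (-0.8348) = -18.7441
Denominator Σ(x_t−x̄)² = 144.8588
r_2 = -18.7441 / 144.8588 = -0.129

-0.129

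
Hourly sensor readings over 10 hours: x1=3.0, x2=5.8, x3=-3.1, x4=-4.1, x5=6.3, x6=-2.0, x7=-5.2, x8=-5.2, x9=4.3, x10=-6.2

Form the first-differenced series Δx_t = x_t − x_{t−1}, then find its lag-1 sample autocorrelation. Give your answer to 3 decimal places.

First differences Δx: 2.8, -8.9, -1.0, 10.4, -8.3, -3.2, 0.0, 9.5, -10.5
Mean of differences = -1.0222
Numerator Σ(Δx_t−Δx̄)(Δx_{t+1}−Δx̄) = -188.5083
Denominator Σ(Δx_t−Δx̄)² = 466.4356
r_1(Δx) = -188.5083 / 466.4356 = -0.404

-0.404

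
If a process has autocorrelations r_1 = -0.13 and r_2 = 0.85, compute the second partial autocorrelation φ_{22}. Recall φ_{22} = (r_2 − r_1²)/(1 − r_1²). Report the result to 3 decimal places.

0.847

φ_{22} = (r_2 − r_1²) / (1 − r_1²)
r_1² = (-0.13)² = 0.0169
Numerator = 0.85 − 0.0169 = 0.8331; denominator = 1 − 0.0169 = 0.9831
φ_{22} = 0.8331 / 0.9831 = 0.847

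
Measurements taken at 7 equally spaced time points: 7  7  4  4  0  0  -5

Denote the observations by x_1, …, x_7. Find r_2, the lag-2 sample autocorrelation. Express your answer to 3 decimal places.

0.218

Mean x̄ = (7 + 7 + 4 + 4 + 0 + 0 − 5)/7 = 2.4286
Deviations from mean: 4.5714, 4.5714, 1.5714, 1.5714, -2.4286, -2.4286, -7.4286
Σ(x_t−x̄)(x_{t+2}−x̄) = (7.1837) + (7.1837) + (-3.8163) + (-3.8163) + (18.0408) = 24.7755
Denominator Σ(x_t−x̄)² = 113.7143
r_2 = 24.7755 / 113.7143 = 0.218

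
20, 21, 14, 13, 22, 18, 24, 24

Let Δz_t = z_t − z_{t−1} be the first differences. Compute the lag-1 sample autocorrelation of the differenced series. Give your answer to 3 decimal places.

First differences Δz: 1, -7, -1, 9, -4, 6, 0
Mean of differences = 0.5714
Numerator Σ(Δz_t−Δz̄)(Δz_{t+1}−Δz̄) = -71.0408
Denominator Σ(Δz_t−Δz̄)² = 181.7143
r_1(Δz) = -71.0408 / 181.7143 = -0.391

-0.391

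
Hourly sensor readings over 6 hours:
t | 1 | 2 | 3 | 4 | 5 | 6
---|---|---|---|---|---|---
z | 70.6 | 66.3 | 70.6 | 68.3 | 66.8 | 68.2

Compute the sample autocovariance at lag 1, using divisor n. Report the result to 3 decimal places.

-1.480

Mean z̄ = (70.6 + 66.3 + 70.6 + 68.3 + 66.8 + 68.2)/6 = 68.4667
Σ_{t=1}^{5}(z_t−z̄)(z_{t+1}−z̄) = -8.8778
γ_1 = -8.8778 / 6 = -1.480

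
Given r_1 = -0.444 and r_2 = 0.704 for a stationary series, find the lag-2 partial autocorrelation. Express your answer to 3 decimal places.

φ_{22} = (r_2 − r_1²) / (1 − r_1²)
r_1² = (-0.444)² = 0.197136
Numerator = 0.704 − 0.1971 = 0.5069; denominator = 1 − 0.1971 = 0.8029
φ_{22} = 0.5069 / 0.8029 = 0.631

0.631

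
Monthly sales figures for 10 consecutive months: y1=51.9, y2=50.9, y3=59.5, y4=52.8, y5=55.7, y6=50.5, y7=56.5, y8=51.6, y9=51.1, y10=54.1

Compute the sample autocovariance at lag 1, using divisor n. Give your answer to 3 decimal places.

Mean ȳ = (51.9 + 50.9 + 59.5 + 52.8 + 55.7 + 50.5 + 56.5 + 51.6 + 51.1 + 54.1)/10 = 53.4600
Σ_{t=1}^{9}(y_t−ȳ)(y_{t+1}−ȳ) = -35.3376
γ_1 = -35.3376 / 10 = -3.534

-3.534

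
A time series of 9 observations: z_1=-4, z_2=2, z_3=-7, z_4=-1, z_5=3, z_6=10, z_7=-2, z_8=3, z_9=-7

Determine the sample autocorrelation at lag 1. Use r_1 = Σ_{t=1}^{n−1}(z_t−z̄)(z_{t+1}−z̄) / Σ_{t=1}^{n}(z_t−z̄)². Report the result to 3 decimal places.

Mean z̄ = (-4 + 2 − 7 − 1 + 3 + 10 − 2 + 3 − 7)/9 = -0.3333
Numerator Σ_{t=1}^{8}(z_t−z̄)(z_{t+1}−z̄) = -32.4444
Denominator Σ(z_t−z̄)² = 240.0000
r_1 = -32.4444 / 240.0000 = -0.135

-0.135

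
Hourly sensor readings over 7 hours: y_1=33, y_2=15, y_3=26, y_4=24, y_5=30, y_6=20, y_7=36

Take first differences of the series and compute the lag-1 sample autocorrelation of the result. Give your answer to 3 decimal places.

-0.542

First differences Δy: -18, 11, -2, 6, -10, 16
Mean of differences = 0.5000
Numerator Σ(Δy_t−Δȳ)(Δy_{t+1}−Δȳ) = -454.7500
Denominator Σ(Δy_t−Δȳ)² = 839.5000
r_1(Δy) = -454.7500 / 839.5000 = -0.542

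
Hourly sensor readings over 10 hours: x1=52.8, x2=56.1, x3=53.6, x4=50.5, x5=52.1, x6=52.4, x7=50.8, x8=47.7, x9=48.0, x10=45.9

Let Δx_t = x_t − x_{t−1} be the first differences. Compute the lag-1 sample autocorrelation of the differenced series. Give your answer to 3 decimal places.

First differences Δx: 3.3, -2.5, -3.1, 1.6, 0.3, -1.6, -3.1, 0.3, -2.1
Mean of differences = -0.7667
Numerator Σ(Δx_t−Δx̄)(Δx_{t+1}−Δx̄) = -8.8578
Denominator Σ(Δx_t−Δx̄)² = 40.7800
r_1(Δx) = -8.8578 / 40.7800 = -0.217

-0.217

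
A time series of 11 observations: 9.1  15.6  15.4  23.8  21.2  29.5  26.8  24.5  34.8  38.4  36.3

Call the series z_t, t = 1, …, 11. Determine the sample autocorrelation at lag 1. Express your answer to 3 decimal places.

0.597

Mean z̄ = (9.1 + 15.6 + 15.4 + 23.8 + 21.2 + 29.5 + 26.8 + 24.5 + 34.8 + 38.4 + 36.3)/11 = 25.0364
Numerator Σ_{t=1}^{10}(z_t−z̄)(z_{t+1}−z̄) = 523.5369
Denominator Σ(z_t−z̄)² = 876.2255
r_1 = 523.5369 / 876.2255 = 0.597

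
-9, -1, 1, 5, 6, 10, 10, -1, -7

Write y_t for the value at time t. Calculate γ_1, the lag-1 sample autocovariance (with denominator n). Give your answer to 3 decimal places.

16.768

Mean ȳ = (-9 − 1 + 1 + 5 + 6 + 10 + 10 − 1 − 7)/9 = 1.5556
Σ_{t=1}^{8}(y_t−ȳ)(y_{t+1}−ȳ) = 150.9136
γ_1 = 150.9136 / 9 = 16.768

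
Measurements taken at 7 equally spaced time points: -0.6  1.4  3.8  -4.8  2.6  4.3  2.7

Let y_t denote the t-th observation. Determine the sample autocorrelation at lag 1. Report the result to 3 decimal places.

-0.252

Mean ȳ = (-0.6 + 1.4 + 3.8 − 4.8 + 2.6 + 4.3 + 2.7)/7 = 1.3429
Numerator Σ_{t=1}^{6}(y_t−ȳ)(y_{t+1}−ȳ) = -15.0561
Denominator Σ(y_t−ȳ)² = 59.7171
r_1 = -15.0561 / 59.7171 = -0.252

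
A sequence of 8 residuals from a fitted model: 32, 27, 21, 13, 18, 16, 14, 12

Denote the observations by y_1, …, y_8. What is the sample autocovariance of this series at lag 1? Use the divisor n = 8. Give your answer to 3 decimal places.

20.951

Mean ȳ = (32 + 27 + 21 + 13 + 18 + 16 + 14 + 12)/8 = 19.1250
Deviations: 12.8750, 7.8750, 1.8750, -6.1250, -1.1250, -3.1250, -5.1250, -7.1250
Σ_{t=1}^{7}(y_t−ȳ)(y_{t+1}−ȳ) = 167.6094
γ_1 = 167.6094 / 8 = 20.951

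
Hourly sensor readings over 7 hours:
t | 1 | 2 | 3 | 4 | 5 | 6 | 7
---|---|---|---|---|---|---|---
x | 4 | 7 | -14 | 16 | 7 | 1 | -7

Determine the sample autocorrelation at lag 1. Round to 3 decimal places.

-0.374

Mean x̄ = (4 + 7 − 14 + 16 + 7 + 1 − 7)/7 = 2.0000
Deviations from mean: 2.0000, 5.0000, -16.0000, 14.0000, 5.0000, -1.0000, -9.0000
Σ(x_t−x̄)(x_{t+1}−x̄) = (10.0000) + (-80.0000) + (-224.0000) + (70.0000) + (-5.0000) + (9.0000) = -220.0000
Denominator Σ(x_t−x̄)² = 588.0000
r_1 = -220.0000 / 588.0000 = -0.374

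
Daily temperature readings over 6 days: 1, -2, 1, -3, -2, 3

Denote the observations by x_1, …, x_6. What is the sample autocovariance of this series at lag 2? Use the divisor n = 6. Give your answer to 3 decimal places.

-0.815

Mean x̄ = (1 − 2 + 1 − 3 − 2 + 3)/6 = -0.3333
Σ_{t=1}^{4}(x_t−x̄)(x_{t+2}−x̄) = -4.8889
γ_2 = -4.8889 / 6 = -0.815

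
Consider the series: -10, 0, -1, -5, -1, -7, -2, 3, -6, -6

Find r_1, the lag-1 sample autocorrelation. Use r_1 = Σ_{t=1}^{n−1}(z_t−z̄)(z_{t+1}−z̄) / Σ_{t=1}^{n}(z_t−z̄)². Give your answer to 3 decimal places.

Mean z̄ = (-10 + 0 − 1 − 5 − 1 − 7 − 2 + 3 − 6 − 6)/10 = -3.5000
Numerator Σ_{t=1}^{9}(z_t−z̄)(z_{t+1}−z̄) = -35.7500
Denominator Σ(z_t−z̄)² = 138.5000
r_1 = -35.7500 / 138.5000 = -0.258

-0.258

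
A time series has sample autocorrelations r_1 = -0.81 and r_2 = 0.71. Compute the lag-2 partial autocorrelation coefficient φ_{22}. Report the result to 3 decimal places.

0.157

φ_{22} = (r_2 − r_1²) / (1 − r_1²)
r_1² = (-0.81)² = 0.6561
Numerator = 0.71 − 0.6561 = 0.0539; denominator = 1 − 0.6561 = 0.3439
φ_{22} = 0.0539 / 0.3439 = 0.157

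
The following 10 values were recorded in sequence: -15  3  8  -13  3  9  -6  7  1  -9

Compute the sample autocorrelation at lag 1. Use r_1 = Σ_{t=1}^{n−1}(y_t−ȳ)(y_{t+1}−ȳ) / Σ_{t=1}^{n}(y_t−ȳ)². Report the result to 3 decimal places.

Mean ȳ = (-15 + 3 + 8 − 13 + 3 + 9 − 6 + 7 + 1 − 9)/10 = -1.2000
Numerator Σ_{t=1}^{9}(y_t−ȳ)(y_{t+1}−ȳ) = -222.0400
Denominator Σ(y_t−ȳ)² = 709.6000
r_1 = -222.0400 / 709.6000 = -0.313

-0.313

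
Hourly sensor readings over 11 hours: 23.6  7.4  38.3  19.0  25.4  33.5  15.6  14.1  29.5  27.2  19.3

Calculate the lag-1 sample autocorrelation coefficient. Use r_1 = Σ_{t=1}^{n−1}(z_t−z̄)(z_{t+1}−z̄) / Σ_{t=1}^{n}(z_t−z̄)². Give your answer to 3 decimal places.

-0.430

Mean z̄ = (23.6 + 7.4 + 38.3 + 19.0 + 25.4 + 33.5 + 15.6 + 14.1 + 29.5 + 27.2 + 19.3)/11 = 22.9909
Numerator Σ_{t=1}^{10}(z_t−z̄)(z_{t+1}−z̄) = -351.5428
Denominator Σ(z_t−z̄)² = 817.3691
r_1 = -351.5428 / 817.3691 = -0.430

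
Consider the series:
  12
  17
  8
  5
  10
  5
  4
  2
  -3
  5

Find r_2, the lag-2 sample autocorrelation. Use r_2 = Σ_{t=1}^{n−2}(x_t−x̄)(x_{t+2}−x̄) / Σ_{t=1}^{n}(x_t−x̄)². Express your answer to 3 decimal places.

0.102

Mean x̄ = (12 + 17 + 8 + 5 + 10 + 5 + 4 + 2 − 3 + 5)/10 = 6.5000
Numerator Σ_{t=1}^{8}(x_t−x̄)(x_{t+2}−x̄) = 28.5000
Denominator Σ(x_t−x̄)² = 278.5000
r_2 = 28.5000 / 278.5000 = 0.102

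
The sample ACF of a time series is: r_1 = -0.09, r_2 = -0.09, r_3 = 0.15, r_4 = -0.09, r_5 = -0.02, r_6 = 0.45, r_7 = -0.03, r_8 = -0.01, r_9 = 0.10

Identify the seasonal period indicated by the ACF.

The largest autocorrelation is r_6 = 0.45; the remaining lags stay at or below 0.15.
The dominant spike at lag 6 indicates a seasonal period of 6.

6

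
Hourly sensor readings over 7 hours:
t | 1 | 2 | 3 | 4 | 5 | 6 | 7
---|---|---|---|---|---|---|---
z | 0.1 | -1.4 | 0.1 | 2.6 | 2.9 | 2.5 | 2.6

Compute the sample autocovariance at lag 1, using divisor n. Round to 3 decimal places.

1.496

Mean z̄ = (0.1 − 1.4 + 0.1 + 2.6 + 2.9 + 2.5 + 2.6)/7 = 1.3429
Σ_{t=1}^{6}(z_t−z̄)(z_{t+1}−z̄) = 10.4696
γ_1 = 10.4696 / 7 = 1.496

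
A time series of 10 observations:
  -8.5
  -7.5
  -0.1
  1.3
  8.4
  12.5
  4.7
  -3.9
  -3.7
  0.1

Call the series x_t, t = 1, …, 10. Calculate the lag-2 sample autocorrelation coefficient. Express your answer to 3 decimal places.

-0.070

Mean x̄ = (-8.5 − 7.5 − 0.1 + 1.3 + 8.4 + 12.5 + 4.7 − 3.9 − 3.7 + 0.1)/10 = 0.3300
Numerator Σ_{t=1}^{8}(x_t−x̄)(x_{t+2}−x̄) = -28.3148
Denominator Σ(x_t−x̄)² = 406.9210
r_2 = -28.3148 / 406.9210 = -0.070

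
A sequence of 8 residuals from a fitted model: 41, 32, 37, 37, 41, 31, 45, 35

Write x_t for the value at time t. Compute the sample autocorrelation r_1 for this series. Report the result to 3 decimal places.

-0.679

Mean x̄ = (41 + 32 + 37 + 37 + 41 + 31 + 45 + 35)/8 = 37.3750
Deviations from mean: 3.6250, -5.3750, -0.3750, -0.3750, 3.6250, -6.3750, 7.6250, -2.3750
Numerator Σ_{t=1}^{7}(x_t−x̄)(x_{t+1}−x̄) = -108.5156
Denominator Σ(x_t−x̄)² = 159.8750
r_1 = -108.5156 / 159.8750 = -0.679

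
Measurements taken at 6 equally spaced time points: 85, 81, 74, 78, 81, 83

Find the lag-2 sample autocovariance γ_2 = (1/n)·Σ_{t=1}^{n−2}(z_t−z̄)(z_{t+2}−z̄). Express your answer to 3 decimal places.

-6.926

Mean z̄ = (85 + 81 + 74 + 78 + 81 + 83)/6 = 80.3333
Deviations: 4.6667, 0.6667, -6.3333, -2.3333, 0.6667, 2.6667
Σ_{t=1}^{4}(z_t−z̄)(z_{t+2}−z̄) = -41.5556
γ_2 = -41.5556 / 6 = -6.926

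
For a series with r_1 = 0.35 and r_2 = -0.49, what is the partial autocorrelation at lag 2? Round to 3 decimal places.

φ_{22} = (r_2 − r_1²) / (1 − r_1²)
r_1² = (0.35)² = 0.1225
Numerator = -0.49 − 0.1225 = -0.6125; denominator = 1 − 0.1225 = 0.8775
φ_{22} = -0.6125 / 0.8775 = -0.698

-0.698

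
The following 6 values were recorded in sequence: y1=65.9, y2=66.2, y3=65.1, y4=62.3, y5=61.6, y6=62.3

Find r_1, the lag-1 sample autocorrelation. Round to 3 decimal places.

Mean ȳ = (65.9 + 66.2 + 65.1 + 62.3 + 61.6 + 62.3)/6 = 63.9000
Deviations from mean: 2.0000, 2.3000, 1.2000, -1.6000, -2.3000, -1.6000
Numerator Σ_{t=1}^{5}(y_t−ȳ)(y_{t+1}−ȳ) = 12.8000
Denominator Σ(y_t−ȳ)² = 21.1400
r_1 = 12.8000 / 21.1400 = 0.605

0.605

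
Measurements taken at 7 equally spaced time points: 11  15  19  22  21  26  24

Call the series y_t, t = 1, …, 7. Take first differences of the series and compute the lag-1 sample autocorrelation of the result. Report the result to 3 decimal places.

-0.433

First differences Δy: 4, 4, 3, -1, 5, -2
Mean of differences = 2.1667
Numerator Σ(Δy_t−Δȳ)(Δy_{t+1}−Δȳ) = -18.5278
Denominator Σ(Δy_t−Δȳ)² = 42.8333
r_1(Δy) = -18.5278 / 42.8333 = -0.433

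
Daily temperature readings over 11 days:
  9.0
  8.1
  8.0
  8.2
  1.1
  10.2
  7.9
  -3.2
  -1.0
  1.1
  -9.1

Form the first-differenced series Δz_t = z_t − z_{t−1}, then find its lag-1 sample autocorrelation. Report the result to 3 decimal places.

First differences Δz: -0.9, -0.1, 0.2, -7.1, 9.1, -2.3, -11.1, 2.2, 2.1, -10.2
Mean of differences = -1.8100
Numerator Σ(Δz_t−Δz̄)(Δz_{t+1}−Δz̄) = -118.5261
Denominator Σ(Δz_t−Δz̄)² = 343.1090
r_1(Δz) = -118.5261 / 343.1090 = -0.345

-0.345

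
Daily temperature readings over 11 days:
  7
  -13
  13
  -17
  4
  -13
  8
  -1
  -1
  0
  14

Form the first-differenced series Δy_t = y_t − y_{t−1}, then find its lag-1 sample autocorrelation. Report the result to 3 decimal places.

First differences Δy: -20, 26, -30, 21, -17, 21, -9, 0, 1, 14
Mean of differences = 0.7000
Numerator Σ(Δy_t−Δȳ)(Δy_{t+1}−Δȳ) = -2828.5900
Denominator Σ(Δy_t−Δȳ)² = 3420.1000
r_1(Δy) = -2828.5900 / 3420.1000 = -0.827

-0.827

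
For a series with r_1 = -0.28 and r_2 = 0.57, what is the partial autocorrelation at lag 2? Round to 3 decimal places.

0.533

φ_{22} = (r_2 − r_1²) / (1 − r_1²)
r_1² = (-0.28)² = 0.0784
Numerator = 0.57 − 0.0784 = 0.4916; denominator = 1 − 0.0784 = 0.9216
φ_{22} = 0.4916 / 0.9216 = 0.533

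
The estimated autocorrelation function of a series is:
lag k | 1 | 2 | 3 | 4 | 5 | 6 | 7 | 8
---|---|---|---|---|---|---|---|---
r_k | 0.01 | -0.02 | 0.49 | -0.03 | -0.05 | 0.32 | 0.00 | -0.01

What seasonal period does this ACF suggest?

3

The largest autocorrelation is r_3 = 0.49, with a weaker echo at lag 6 (0.32); the remaining lags stay at or below 0.01.
The dominant spike at lag 3 indicates a seasonal period of 3.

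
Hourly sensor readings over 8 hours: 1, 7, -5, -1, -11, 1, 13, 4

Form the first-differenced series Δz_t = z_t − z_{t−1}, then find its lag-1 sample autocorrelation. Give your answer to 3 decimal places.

-0.372

First differences Δz: 6, -12, 4, -10, 12, 12, -9
Mean of differences = 0.4286
Numerator Σ(Δz_t−Δz̄)(Δz_{t+1}−Δz̄) = -246.7551
Denominator Σ(Δz_t−Δz̄)² = 663.7143
r_1(Δz) = -246.7551 / 663.7143 = -0.372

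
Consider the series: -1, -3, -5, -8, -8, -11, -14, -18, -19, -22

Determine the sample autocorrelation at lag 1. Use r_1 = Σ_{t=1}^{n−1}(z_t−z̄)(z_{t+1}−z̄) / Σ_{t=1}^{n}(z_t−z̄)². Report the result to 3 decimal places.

0.694

Mean z̄ = (-1 − 3 − 5 − 8 − 8 − 11 − 14 − 18 − 19 − 22)/10 = -10.9000
Numerator Σ_{t=1}^{9}(z_t−z̄)(z_{t+1}−z̄) = 319.7900
Denominator Σ(z_t−z̄)² = 460.9000
r_1 = 319.7900 / 460.9000 = 0.694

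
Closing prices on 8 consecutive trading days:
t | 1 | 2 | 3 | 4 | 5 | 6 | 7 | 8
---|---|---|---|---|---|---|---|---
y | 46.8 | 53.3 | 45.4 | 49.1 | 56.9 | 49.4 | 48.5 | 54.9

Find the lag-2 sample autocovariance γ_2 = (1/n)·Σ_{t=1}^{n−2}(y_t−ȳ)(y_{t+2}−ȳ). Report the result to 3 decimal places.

Mean ȳ = (46.8 + 53.3 + 45.4 + 49.1 + 56.9 + 49.4 + 48.5 + 54.9)/8 = 50.5375
Deviations: -3.7375, 2.7625, -5.1375, -1.4375, 6.3625, -1.1375, -2.0375, 4.3625
Σ_{t=1}^{6}(y_t−ȳ)(y_{t+2}−ȳ) = -33.7478
γ_2 = -33.7478 / 8 = -4.218

-4.218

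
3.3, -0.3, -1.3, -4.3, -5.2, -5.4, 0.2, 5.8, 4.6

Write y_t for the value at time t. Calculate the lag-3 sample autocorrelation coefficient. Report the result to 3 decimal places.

-0.467

Mean ȳ = (3.3 − 0.3 − 1.3 − 4.3 − 5.2 − 5.4 + 0.2 + 5.8 + 4.6)/9 = -0.2889
Numerator Σ_{t=1}^{6}(y_t−ȳ)(y_{t+3}−ȳ) = -66.0248
Denominator Σ(y_t−ȳ)² = 141.4489
r_3 = -66.0248 / 141.4489 = -0.467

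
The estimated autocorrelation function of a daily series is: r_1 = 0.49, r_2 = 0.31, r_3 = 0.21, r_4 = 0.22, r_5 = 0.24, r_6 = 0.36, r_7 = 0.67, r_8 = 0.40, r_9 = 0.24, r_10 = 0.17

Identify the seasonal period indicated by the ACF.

7

The largest autocorrelation is r_7 = 0.67; the remaining lags stay at or below 0.49. The elevated value at lag 1 (0.49), dropping to 0.31 at lag 2, reflects decaying short-term dependence rather than seasonality.
The dominant spike at lag 7 indicates a seasonal period of 7.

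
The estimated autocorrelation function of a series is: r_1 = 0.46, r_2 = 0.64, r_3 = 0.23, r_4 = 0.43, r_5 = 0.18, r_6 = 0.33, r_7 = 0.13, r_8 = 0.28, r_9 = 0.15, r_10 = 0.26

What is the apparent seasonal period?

2

The largest autocorrelation is r_2 = 0.64; the remaining lags stay at or below 0.46.
The dominant spike at lag 2 indicates a seasonal period of 2.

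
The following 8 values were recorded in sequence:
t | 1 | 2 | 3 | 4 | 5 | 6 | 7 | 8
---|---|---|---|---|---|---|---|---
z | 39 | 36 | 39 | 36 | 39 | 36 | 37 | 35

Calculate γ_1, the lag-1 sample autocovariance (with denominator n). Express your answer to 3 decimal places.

Mean z̄ = (39 + 36 + 39 + 36 + 39 + 36 + 37 + 35)/8 = 37.1250
Σ_{t=1}^{7}(z_t−z̄)(z_{t+1}−z̄) = -10.1406
γ_1 = -10.1406 / 8 = -1.268

-1.268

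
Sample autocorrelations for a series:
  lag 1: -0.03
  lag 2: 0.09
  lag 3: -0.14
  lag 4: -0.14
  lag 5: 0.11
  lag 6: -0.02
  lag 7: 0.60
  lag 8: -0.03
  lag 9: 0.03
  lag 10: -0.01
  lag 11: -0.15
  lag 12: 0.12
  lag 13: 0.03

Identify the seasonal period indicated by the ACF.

The largest autocorrelation is r_7 = 0.60; the remaining lags stay at or below 0.12.
The dominant spike at lag 7 indicates a seasonal period of 7.

7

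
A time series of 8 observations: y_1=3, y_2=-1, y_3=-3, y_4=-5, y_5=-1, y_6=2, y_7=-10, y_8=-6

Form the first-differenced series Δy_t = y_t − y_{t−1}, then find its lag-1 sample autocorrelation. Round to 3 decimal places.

-0.411

First differences Δy: -4, -2, -2, 4, 3, -12, 4
Mean of differences = -1.2857
Numerator Σ(Δy_t−Δȳ)(Δy_{t+1}−Δȳ) = -81.2245
Denominator Σ(Δy_t−Δȳ)² = 197.4286
r_1(Δy) = -81.2245 / 197.4286 = -0.411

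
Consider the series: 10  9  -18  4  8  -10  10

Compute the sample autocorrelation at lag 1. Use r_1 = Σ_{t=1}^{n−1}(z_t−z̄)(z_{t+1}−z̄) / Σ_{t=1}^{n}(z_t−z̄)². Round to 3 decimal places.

-0.371

Mean z̄ = (10 + 9 − 18 + 4 + 8 − 10 + 10)/7 = 1.8571
Deviations from mean: 8.1429, 7.1429, -19.8571, 2.1429, 6.1429, -11.8571, 8.1429
Σ(z_t−z̄)(z_{t+1}−z̄) = (58.1633) + (-141.8367) + (-42.5510) + (13.1633) + (-72.8367) + (-96.5510) = -282.4490
Denominator Σ(z_t−z̄)² = 760.8571
r_1 = -282.4490 / 760.8571 = -0.371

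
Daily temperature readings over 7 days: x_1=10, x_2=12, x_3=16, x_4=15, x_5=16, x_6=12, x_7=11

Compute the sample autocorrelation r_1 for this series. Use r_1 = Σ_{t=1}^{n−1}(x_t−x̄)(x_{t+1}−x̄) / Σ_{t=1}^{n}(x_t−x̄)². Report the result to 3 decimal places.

Mean x̄ = (10 + 12 + 16 + 15 + 16 + 12 + 11)/7 = 13.1429
Σ(x_t−x̄)(x_{t+1}−x̄) = (3.5918) + (-3.2653) + (5.3061) + (5.3061) + (-3.2653) + (2.4490) = 10.1224
Denominator Σ(x_t−x̄)² = 36.8571
r_1 = 10.1224 / 36.8571 = 0.275

0.275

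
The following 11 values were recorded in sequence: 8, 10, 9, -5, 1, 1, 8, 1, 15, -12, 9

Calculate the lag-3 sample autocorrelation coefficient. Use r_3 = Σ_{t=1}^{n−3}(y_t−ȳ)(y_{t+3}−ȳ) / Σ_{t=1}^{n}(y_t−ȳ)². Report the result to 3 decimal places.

-0.343

Mean ȳ = (8 + 10 + 9 − 5 + 1 + 1 + 8 + 1 + 15 − 12 + 9)/11 = 4.0909
Numerator Σ_{t=1}^{8}(y_t−ȳ)(y_{t+3}−ȳ) = -206.7521
Denominator Σ(y_t−ȳ)² = 602.9091
r_3 = -206.7521 / 602.9091 = -0.343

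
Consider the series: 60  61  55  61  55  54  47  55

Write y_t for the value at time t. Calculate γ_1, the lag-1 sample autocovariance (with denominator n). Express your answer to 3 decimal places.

4.250

Mean ȳ = (60 + 61 + 55 + 61 + 55 + 54 + 47 + 55)/8 = 56.0000
Σ_{t=1}^{7}(y_t−ȳ)(y_{t+1}−ȳ) = 34.0000
γ_1 = 34.0000 / 8 = 4.250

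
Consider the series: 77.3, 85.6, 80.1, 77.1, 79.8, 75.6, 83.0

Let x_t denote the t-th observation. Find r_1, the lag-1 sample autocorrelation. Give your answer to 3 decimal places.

-0.360

Mean x̄ = (77.3 + 85.6 + 80.1 + 77.1 + 79.8 + 75.6 + 83.0)/7 = 79.7857
Deviations from mean: -2.4857, 5.8143, 0.3143, -2.6857, 0.0143, -4.1857, 3.2143
Σ(x_t−x̄)(x_{t+1}−x̄) = (-14.4527) + (1.8273) + (-0.8441) + (-0.0384) + (-0.0598) + (-13.4541) = -27.0216
Denominator Σ(x_t−x̄)² = 75.1486
r_1 = -27.0216 / 75.1486 = -0.360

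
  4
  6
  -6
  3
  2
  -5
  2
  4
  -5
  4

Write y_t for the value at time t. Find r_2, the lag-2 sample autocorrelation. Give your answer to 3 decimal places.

Mean ȳ = (4 + 6 − 6 + 3 + 2 − 5 + 2 + 4 − 5 + 4)/10 = 0.9000
Numerator Σ_{t=1}^{8}(y_t−ȳ)(y_{t+2}−ȳ) = -44.6200
Denominator Σ(y_t−ȳ)² = 178.9000
r_2 = -44.6200 / 178.9000 = -0.249

-0.249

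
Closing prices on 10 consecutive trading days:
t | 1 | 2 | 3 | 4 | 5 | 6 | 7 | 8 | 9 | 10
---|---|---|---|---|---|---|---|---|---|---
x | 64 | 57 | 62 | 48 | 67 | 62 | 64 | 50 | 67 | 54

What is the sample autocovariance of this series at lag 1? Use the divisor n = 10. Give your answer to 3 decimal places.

-25.775

Mean x̄ = (64 + 57 + 62 + 48 + 67 + 62 + 64 + 50 + 67 + 54)/10 = 59.5000
Σ_{t=1}^{9}(x_t−x̄)(x_{t+1}−x̄) = -257.7500
γ_1 = -257.7500 / 10 = -25.775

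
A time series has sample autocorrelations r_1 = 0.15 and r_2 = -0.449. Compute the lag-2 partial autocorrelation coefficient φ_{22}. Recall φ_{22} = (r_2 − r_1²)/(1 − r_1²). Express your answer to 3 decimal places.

φ_{22} = (r_2 − r_1²) / (1 − r_1²)
r_1² = (0.15)² = 0.0225
Numerator = -0.449 − 0.0225 = -0.4715; denominator = 1 − 0.0225 = 0.9775
φ_{22} = -0.4715 / 0.9775 = -0.482

-0.482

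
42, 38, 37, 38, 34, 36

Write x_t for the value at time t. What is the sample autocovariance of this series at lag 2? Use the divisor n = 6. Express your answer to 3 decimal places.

-0.167

Mean x̄ = (42 + 38 + 37 + 38 + 34 + 36)/6 = 37.5000
Deviations: 4.5000, 0.5000, -0.5000, 0.5000, -3.5000, -1.5000
Σ_{t=1}^{4}(x_t−x̄)(x_{t+2}−x̄) = -1.0000
γ_2 = -1.0000 / 6 = -0.167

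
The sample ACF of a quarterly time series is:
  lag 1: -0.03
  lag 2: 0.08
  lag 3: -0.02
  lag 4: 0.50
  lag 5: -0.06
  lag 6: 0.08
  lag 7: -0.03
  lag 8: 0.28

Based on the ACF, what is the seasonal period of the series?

The largest autocorrelation is r_4 = 0.50, with a weaker echo at lag 8 (0.28); the remaining lags stay at or below 0.08.
The dominant spike at lag 4 indicates a seasonal period of 4.

4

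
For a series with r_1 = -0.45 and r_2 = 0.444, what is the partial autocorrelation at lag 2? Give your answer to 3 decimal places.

0.303

φ_{22} = (r_2 − r_1²) / (1 − r_1²)
r_1² = (-0.45)² = 0.2025
Numerator = 0.444 − 0.2025 = 0.2415; denominator = 1 − 0.2025 = 0.7975
φ_{22} = 0.2415 / 0.7975 = 0.303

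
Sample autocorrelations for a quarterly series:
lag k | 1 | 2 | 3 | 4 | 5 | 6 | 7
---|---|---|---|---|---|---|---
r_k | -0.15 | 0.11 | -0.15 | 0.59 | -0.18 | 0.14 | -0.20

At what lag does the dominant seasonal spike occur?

4

The largest autocorrelation is r_4 = 0.59; the remaining lags stay at or below 0.14.
The dominant spike at lag 4 indicates a seasonal period of 4.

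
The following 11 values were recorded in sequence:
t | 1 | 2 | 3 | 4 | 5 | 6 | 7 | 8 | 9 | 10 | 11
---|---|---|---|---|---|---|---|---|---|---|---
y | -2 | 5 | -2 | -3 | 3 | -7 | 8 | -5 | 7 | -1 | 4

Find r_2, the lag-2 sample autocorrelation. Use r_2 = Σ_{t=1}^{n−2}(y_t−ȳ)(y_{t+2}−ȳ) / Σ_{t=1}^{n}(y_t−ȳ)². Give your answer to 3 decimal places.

Mean ȳ = (-2 + 5 − 2 − 3 + 3 − 7 + 8 − 5 + 7 − 1 + 4)/11 = 0.6364
Numerator Σ_{t=1}^{9}(y_t−ȳ)(y_{t+2}−ȳ) = 150.5537
Denominator Σ(y_t−ȳ)² = 250.5455
r_2 = 150.5537 / 250.5455 = 0.601

0.601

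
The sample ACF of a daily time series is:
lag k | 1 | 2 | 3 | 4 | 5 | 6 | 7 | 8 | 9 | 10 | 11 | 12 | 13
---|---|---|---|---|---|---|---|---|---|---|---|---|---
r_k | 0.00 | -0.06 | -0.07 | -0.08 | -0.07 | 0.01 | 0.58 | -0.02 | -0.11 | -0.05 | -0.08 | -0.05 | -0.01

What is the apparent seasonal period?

The largest autocorrelation is r_7 = 0.58; the remaining lags stay at or below 0.01.
The dominant spike at lag 7 indicates a seasonal period of 7.

7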